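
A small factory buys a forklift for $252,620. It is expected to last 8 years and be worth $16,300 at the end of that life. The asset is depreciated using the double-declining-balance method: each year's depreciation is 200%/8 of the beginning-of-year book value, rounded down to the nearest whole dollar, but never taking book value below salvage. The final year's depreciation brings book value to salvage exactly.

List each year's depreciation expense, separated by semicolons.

$63,155; $47,366; $35,524; $26,643; $19,983; $14,987; $11,240; $17,422

Depreciable base = $252,620 − $16,300 = $236,320.
Year 1: ⌊$252,620 × 200%/8⌋ = $63,155. Book value $189,465.
Year 2: ⌊$189,465 × 200%/8⌋ = $47,366. Book value $142,099.
Year 3: ⌊$142,099 × 200%/8⌋ = $35,524. Book value $106,575.
Year 4: ⌊$106,575 × 200%/8⌋ = $26,643. Book value $79,932.
Year 5: ⌊$79,932 × 200%/8⌋ = $19,983. Book value $59,949.
Year 6: ⌊$59,949 × 200%/8⌋ = $14,987. Book value $44,962.
Year 7: ⌊$44,962 × 200%/8⌋ = $11,240. Book value $33,722.
Year 8 (final): $33,722 − $16,300 = $17,422. Book value $16,300.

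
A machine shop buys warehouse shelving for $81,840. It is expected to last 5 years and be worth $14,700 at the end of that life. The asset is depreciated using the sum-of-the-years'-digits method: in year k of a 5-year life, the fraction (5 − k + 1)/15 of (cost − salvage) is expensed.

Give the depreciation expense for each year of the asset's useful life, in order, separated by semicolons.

Depreciable base = $81,840 − $14,700 = $67,140.
Sum of the years' digits = 5+4+3+2+1 = 15.
Year 1: $67,140 × 5/15 = $22,380. Book value $59,460.
Year 2: $67,140 × 4/15 = $17,904. Book value $41,556.
Year 3: $67,140 × 3/15 = $13,428. Book value $28,128.
Year 4: $67,140 × 2/15 = $8,952. Book value $19,176.
Year 5: $67,140 × 1/15 = $4,476. Book value $14,700.

$22,380; $17,904; $13,428; $8,952; $4,476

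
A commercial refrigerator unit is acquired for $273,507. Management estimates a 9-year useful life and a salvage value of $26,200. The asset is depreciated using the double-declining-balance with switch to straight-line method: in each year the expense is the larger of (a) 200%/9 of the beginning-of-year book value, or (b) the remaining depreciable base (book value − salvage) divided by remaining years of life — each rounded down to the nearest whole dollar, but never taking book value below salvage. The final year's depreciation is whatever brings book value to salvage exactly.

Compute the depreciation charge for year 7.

Depreciable base = $273,507 − $26,200 = $247,307.
Year 1: DB = ⌊$273,507 × 200%/9⌋ = $60,779; SL = ⌊$247,307/9⌋ = $27,478 → take DB $60,779. Book value $212,728.
Year 2: DB = ⌊$212,728 × 200%/9⌋ = $47,272; SL = ⌊$186,528/8⌋ = $23,316 → take DB $47,272. Book value $165,456.
Year 3: DB = ⌊$165,456 × 200%/9⌋ = $36,768; SL = ⌊$139,256/7⌋ = $19,893 → take DB $36,768. Book value $128,688.
Year 4: DB = ⌊$128,688 × 200%/9⌋ = $28,597; SL = ⌊$102,488/6⌋ = $17,081 → take DB $28,597. Book value $100,091.
Year 5: DB = ⌊$100,091 × 200%/9⌋ = $22,242; SL = ⌊$73,891/5⌋ = $14,778 → take DB $22,242. Book value $77,849.
Year 6: DB = ⌊$77,849 × 200%/9⌋ = $17,299; SL = ⌊$51,649/4⌋ = $12,912 → take DB $17,299. Book value $60,550.
Year 7: DB = ⌊$60,550 × 200%/9⌋ = $13,455; SL = ⌊$34,350/3⌋ = $11,450 → take DB $13,455. Book value $47,095.

$13,455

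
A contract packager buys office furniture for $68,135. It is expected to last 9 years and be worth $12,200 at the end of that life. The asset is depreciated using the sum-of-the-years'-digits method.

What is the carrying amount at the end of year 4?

$30,845

Depreciable base = $68,135 − $12,200 = $55,935.
Sum of the years' digits = 9+8+7+6+5+4+3+2+1 = 45.
Year 1: $55,935 × 9/45 = $11,187. Book value $56,948.
Year 2: $55,935 × 8/45 = $9,944. Book value $47,004.
Year 3: $55,935 × 7/45 = $8,701. Book value $38,303.
Year 4: $55,935 × 6/45 = $7,458. Book value $30,845.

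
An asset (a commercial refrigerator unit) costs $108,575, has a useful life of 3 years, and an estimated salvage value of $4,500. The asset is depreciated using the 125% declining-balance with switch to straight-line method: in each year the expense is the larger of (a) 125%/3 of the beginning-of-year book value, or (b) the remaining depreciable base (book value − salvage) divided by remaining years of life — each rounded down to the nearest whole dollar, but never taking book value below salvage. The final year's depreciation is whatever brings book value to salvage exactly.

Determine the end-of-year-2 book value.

Depreciable base = $108,575 − $4,500 = $104,075.
Year 1: DB = ⌊$108,575 × 125%/3⌋ = $45,239; SL = ⌊$104,075/3⌋ = $34,691 → take DB $45,239. Book value $63,336.
Year 2: DB = ⌊$63,336 × 125%/3⌋ = $26,390; SL = ⌊$58,836/2⌋ = $29,418 → take SL $29,418. Book value $33,918.

$33,918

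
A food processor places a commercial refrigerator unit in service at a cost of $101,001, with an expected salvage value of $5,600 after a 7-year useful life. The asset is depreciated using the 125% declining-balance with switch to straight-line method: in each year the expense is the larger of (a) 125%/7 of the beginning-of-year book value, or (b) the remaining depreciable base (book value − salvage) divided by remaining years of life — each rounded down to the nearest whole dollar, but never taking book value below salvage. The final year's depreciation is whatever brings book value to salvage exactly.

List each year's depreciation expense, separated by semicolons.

Depreciable base = $101,001 − $5,600 = $95,401.
Year 1: DB = ⌊$101,001 × 125%/7⌋ = $18,035; SL = ⌊$95,401/7⌋ = $13,628 → take DB $18,035. Book value $82,966.
Year 2: DB = ⌊$82,966 × 125%/7⌋ = $14,815; SL = ⌊$77,366/6⌋ = $12,894 → take DB $14,815. Book value $68,151.
Year 3: DB = ⌊$68,151 × 125%/7⌋ = $12,169; SL = ⌊$62,551/5⌋ = $12,510 → take SL $12,510. Book value $55,641.
Year 4: DB = ⌊$55,641 × 125%/7⌋ = $9,935; SL = ⌊$50,041/4⌋ = $12,510 → take SL $12,510. Book value $43,131.
Year 5: DB = ⌊$43,131 × 125%/7⌋ = $7,701; SL = ⌊$37,531/3⌋ = $12,510 → take SL $12,510. Book value $30,621.
Year 6: DB = ⌊$30,621 × 125%/7⌋ = $5,468; SL = ⌊$25,021/2⌋ = $12,510 → take SL $12,510. Book value $18,111.
Year 7 (final): $18,111 − $5,600 = $12,511. Book value $5,600.

$18,035; $14,815; $12,510; $12,510; $12,510; $12,510; $12,511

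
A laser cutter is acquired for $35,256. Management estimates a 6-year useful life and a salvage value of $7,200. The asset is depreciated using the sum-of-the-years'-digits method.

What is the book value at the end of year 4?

Depreciable base = $35,256 − $7,200 = $28,056.
Sum of the years' digits = 6+5+4+3+2+1 = 21.
Year 1: $28,056 × 6/21 = $8,016. Book value $27,240.
Year 2: $28,056 × 5/21 = $6,680. Book value $20,560.
Year 3: $28,056 × 4/21 = $5,344. Book value $15,216.
Year 4: $28,056 × 3/21 = $4,008. Book value $11,208.

$11,208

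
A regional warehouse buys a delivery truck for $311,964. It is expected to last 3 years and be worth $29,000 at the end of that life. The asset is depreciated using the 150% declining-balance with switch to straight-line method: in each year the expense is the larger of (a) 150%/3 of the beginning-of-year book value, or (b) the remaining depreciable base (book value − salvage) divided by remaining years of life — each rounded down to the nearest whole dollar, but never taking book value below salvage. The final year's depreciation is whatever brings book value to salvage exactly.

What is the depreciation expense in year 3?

$48,991

Depreciable base = $311,964 − $29,000 = $282,964.
Year 1: DB = ⌊$311,964 × 150%/3⌋ = $155,982; SL = ⌊$282,964/3⌋ = $94,321 → take DB $155,982. Book value $155,982.
Year 2: DB = ⌊$155,982 × 150%/3⌋ = $77,991; SL = ⌊$126,982/2⌋ = $63,491 → take DB $77,991. Book value $77,991.
Year 3 (final): $77,991 − $29,000 = $48,991. Book value $29,000.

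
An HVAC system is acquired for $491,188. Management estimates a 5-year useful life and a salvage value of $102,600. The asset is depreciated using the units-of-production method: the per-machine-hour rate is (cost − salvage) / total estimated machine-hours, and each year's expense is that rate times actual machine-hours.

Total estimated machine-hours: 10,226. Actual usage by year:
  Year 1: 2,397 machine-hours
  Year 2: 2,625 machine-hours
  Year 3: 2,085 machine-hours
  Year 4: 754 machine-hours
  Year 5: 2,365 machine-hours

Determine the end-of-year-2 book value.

Depreciable base = $491,188 − $102,600 = $388,588.
Rate = $388,588 / 10,226 machine-hours = $38 per machine-hour.
Year 1: 2,397 × $38 = $91,086. Book value $400,102.
Year 2: 2,625 × $38 = $99,750. Book value $300,352.

$300,352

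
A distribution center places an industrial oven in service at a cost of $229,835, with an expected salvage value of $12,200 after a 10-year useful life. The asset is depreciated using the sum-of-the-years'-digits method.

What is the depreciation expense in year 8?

Depreciable base = $229,835 − $12,200 = $217,635.
Sum of the years' digits = 10+9+8+7+6+5+4+3+2+1 = 55.
Year 1: $217,635 × 10/55 = $39,570. Book value $190,265.
Year 2: $217,635 × 9/55 = $35,613. Book value $154,652.
Year 3: $217,635 × 8/55 = $31,656. Book value $122,996.
Year 4: $217,635 × 7/55 = $27,699. Book value $95,297.
Year 5: $217,635 × 6/55 = $23,742. Book value $71,555.
Year 6: $217,635 × 5/55 = $19,785. Book value $51,770.
Year 7: $217,635 × 4/55 = $15,828. Book value $35,942.
Year 8: $217,635 × 3/55 = $11,871. Book value $24,071.

$11,871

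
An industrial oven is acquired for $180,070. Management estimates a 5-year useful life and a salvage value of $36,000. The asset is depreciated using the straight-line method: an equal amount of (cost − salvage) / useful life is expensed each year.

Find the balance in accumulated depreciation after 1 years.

$28,814

Depreciable base = $180,070 − $36,000 = $144,070.
Annual expense = $144,070 / 5 = $28,814.
End of year 1: book value $151,256.
Accumulated through year 1 = $180,070 − $151,256 = $28,814.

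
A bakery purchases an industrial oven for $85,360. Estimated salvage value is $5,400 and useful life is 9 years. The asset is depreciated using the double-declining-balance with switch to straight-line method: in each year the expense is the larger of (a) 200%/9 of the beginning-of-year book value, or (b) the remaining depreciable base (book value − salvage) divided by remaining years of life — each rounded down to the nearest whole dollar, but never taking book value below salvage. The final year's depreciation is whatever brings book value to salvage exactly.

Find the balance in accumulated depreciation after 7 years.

Depreciable base = $85,360 − $5,400 = $79,960.
Year 1: DB = ⌊$85,360 × 200%/9⌋ = $18,968; SL = ⌊$79,960/9⌋ = $8,884 → take DB $18,968. Book value $66,392.
Year 2: DB = ⌊$66,392 × 200%/9⌋ = $14,753; SL = ⌊$60,992/8⌋ = $7,624 → take DB $14,753. Book value $51,639.
Year 3: DB = ⌊$51,639 × 200%/9⌋ = $11,475; SL = ⌊$46,239/7⌋ = $6,605 → take DB $11,475. Book value $40,164.
Year 4: DB = ⌊$40,164 × 200%/9⌋ = $8,925; SL = ⌊$34,764/6⌋ = $5,794 → take DB $8,925. Book value $31,239.
Year 5: DB = ⌊$31,239 × 200%/9⌋ = $6,942; SL = ⌊$25,839/5⌋ = $5,167 → take DB $6,942. Book value $24,297.
Year 6: DB = ⌊$24,297 × 200%/9⌋ = $5,399; SL = ⌊$18,897/4⌋ = $4,724 → take DB $5,399. Book value $18,898.
Year 7: DB = ⌊$18,898 × 200%/9⌋ = $4,199; SL = ⌊$13,498/3⌋ = $4,499 → take SL $4,499. Book value $14,399.
Accumulated through year 7 = $85,360 − $14,399 = $70,961.

$70,961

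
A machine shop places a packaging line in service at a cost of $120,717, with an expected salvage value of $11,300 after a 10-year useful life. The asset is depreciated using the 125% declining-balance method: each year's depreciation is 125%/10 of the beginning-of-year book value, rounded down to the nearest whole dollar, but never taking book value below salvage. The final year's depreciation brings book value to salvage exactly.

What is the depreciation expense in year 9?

$5,185

Depreciable base = $120,717 − $11,300 = $109,417.
Year 1: ⌊$120,717 × 125%/10⌋ = $15,089. Book value $105,628.
Year 2: ⌊$105,628 × 125%/10⌋ = $13,203. Book value $92,425.
Year 3: ⌊$92,425 × 125%/10⌋ = $11,553. Book value $80,872.
Year 4: ⌊$80,872 × 125%/10⌋ = $10,109. Book value $70,763.
Year 5: ⌊$70,763 × 125%/10⌋ = $8,845. Book value $61,918.
Year 6: ⌊$61,918 × 125%/10⌋ = $7,739. Book value $54,179.
Year 7: ⌊$54,179 × 125%/10⌋ = $6,772. Book value $47,407.
Year 8: ⌊$47,407 × 125%/10⌋ = $5,925. Book value $41,482.
Year 9: ⌊$41,482 × 125%/10⌋ = $5,185. Book value $36,297.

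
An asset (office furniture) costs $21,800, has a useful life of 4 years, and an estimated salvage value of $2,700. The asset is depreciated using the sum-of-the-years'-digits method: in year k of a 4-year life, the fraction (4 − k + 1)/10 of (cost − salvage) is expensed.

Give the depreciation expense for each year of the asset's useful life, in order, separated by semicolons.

$7,640; $5,730; $3,820; $1,910

Depreciable base = $21,800 − $2,700 = $19,100.
Sum of the years' digits = 4+3+2+1 = 10.
Year 1: $19,100 × 4/10 = $7,640. Book value $14,160.
Year 2: $19,100 × 3/10 = $5,730. Book value $8,430.
Year 3: $19,100 × 2/10 = $3,820. Book value $4,610.
Year 4: $19,100 × 1/10 = $1,910. Book value $2,700.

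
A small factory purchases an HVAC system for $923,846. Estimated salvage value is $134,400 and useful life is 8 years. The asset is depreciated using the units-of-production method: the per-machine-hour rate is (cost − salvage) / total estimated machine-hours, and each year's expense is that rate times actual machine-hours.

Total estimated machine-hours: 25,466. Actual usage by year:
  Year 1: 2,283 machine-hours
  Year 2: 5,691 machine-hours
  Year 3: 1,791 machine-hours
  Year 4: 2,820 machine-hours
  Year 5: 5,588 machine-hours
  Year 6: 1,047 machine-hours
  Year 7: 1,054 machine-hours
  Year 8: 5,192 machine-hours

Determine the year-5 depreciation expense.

$173,228

Depreciable base = $923,846 − $134,400 = $789,446.
Rate = $789,446 / 25,466 machine-hours = $31 per machine-hour.
Year 1: 2,283 × $31 = $70,773. Book value $853,073.
Year 2: 5,691 × $31 = $176,421. Book value $676,652.
Year 3: 1,791 × $31 = $55,521. Book value $621,131.
Year 4: 2,820 × $31 = $87,420. Book value $533,711.
Year 5: 5,588 × $31 = $173,228. Book value $360,483.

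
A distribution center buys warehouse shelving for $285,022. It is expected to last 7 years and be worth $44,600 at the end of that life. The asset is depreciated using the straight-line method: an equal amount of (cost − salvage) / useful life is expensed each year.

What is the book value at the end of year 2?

$216,330

Depreciable base = $285,022 − $44,600 = $240,422.
Annual expense = $240,422 / 7 = $34,346.
End of year 1: book value $250,676.
End of year 2: book value $216,330.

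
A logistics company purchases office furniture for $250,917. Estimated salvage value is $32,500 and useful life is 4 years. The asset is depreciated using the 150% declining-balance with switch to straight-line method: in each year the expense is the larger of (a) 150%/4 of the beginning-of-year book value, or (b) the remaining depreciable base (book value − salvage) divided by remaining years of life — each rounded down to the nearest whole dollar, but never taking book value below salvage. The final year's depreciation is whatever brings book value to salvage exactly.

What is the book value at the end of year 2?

Depreciable base = $250,917 − $32,500 = $218,417.
Year 1: DB = ⌊$250,917 × 150%/4⌋ = $94,093; SL = ⌊$218,417/4⌋ = $54,604 → take DB $94,093. Book value $156,824.
Year 2: DB = ⌊$156,824 × 150%/4⌋ = $58,809; SL = ⌊$124,324/3⌋ = $41,441 → take DB $58,809. Book value $98,015.

$98,015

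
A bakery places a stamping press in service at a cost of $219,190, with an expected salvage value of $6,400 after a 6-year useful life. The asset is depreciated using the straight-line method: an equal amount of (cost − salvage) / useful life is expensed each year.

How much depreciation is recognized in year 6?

Depreciable base = $219,190 − $6,400 = $212,790.
Annual expense = $212,790 / 6 = $35,465.

$35,465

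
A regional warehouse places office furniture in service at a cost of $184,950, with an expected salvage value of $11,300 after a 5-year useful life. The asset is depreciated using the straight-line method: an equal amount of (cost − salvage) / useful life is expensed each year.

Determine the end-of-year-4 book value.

$46,030

Depreciable base = $184,950 − $11,300 = $173,650.
Annual expense = $173,650 / 5 = $34,730.
End of year 1: book value $150,220.
End of year 2: book value $115,490.
End of year 3: book value $80,760.
End of year 4: book value $46,030.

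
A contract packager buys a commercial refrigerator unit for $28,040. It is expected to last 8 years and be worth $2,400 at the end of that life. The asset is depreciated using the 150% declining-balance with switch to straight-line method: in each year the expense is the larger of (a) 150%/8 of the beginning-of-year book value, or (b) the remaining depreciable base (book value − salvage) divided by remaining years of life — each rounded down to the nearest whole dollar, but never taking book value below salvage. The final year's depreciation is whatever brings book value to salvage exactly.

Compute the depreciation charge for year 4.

Depreciable base = $28,040 − $2,400 = $25,640.
Year 1: DB = ⌊$28,040 × 150%/8⌋ = $5,257; SL = ⌊$25,640/8⌋ = $3,205 → take DB $5,257. Book value $22,783.
Year 2: DB = ⌊$22,783 × 150%/8⌋ = $4,271; SL = ⌊$20,383/7⌋ = $2,911 → take DB $4,271. Book value $18,512.
Year 3: DB = ⌊$18,512 × 150%/8⌋ = $3,471; SL = ⌊$16,112/6⌋ = $2,685 → take DB $3,471. Book value $15,041.
Year 4: DB = ⌊$15,041 × 150%/8⌋ = $2,820; SL = ⌊$12,641/5⌋ = $2,528 → take DB $2,820. Book value $12,221.

$2,820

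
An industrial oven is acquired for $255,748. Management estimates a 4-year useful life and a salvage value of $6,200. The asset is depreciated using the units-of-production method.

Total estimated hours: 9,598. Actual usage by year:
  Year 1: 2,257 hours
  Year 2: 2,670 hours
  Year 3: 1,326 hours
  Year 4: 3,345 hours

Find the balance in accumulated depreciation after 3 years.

Depreciable base = $255,748 − $6,200 = $249,548.
Rate = $249,548 / 9,598 hours = $26 per hour.
Year 1: 2,257 × $26 = $58,682. Book value $197,066.
Year 2: 2,670 × $26 = $69,420. Book value $127,646.
Year 3: 1,326 × $26 = $34,476. Book value $93,170.
Accumulated through year 3 = $255,748 − $93,170 = $162,578.

$162,578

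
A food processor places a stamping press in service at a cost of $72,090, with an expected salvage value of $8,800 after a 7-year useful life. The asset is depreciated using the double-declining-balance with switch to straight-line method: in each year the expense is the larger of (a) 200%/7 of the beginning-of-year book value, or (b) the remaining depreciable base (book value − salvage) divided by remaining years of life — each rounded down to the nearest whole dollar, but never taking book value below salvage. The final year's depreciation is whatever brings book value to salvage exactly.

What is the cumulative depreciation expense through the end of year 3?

Depreciable base = $72,090 − $8,800 = $63,290.
Year 1: DB = ⌊$72,090 × 200%/7⌋ = $20,597; SL = ⌊$63,290/7⌋ = $9,041 → take DB $20,597. Book value $51,493.
Year 2: DB = ⌊$51,493 × 200%/7⌋ = $14,712; SL = ⌊$42,693/6⌋ = $7,115 → take DB $14,712. Book value $36,781.
Year 3: DB = ⌊$36,781 × 200%/7⌋ = $10,508; SL = ⌊$27,981/5⌋ = $5,596 → take DB $10,508. Book value $26,273.
Accumulated through year 3 = $72,090 − $26,273 = $45,817.

$45,817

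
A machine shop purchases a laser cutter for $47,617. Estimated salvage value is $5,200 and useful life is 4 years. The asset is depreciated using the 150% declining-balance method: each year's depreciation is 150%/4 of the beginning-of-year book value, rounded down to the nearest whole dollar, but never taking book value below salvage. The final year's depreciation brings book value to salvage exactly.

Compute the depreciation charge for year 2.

$11,160

Depreciable base = $47,617 − $5,200 = $42,417.
Year 1: ⌊$47,617 × 150%/4⌋ = $17,856. Book value $29,761.
Year 2: ⌊$29,761 × 150%/4⌋ = $11,160. Book value $18,601.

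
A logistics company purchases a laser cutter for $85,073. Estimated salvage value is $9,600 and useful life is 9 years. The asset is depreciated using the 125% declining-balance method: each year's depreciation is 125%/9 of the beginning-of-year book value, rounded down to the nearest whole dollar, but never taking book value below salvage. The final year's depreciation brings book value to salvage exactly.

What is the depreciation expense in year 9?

$16,123

Depreciable base = $85,073 − $9,600 = $75,473.
Year 1: ⌊$85,073 × 125%/9⌋ = $11,815. Book value $73,258.
Year 2: ⌊$73,258 × 125%/9⌋ = $10,174. Book value $63,084.
Year 3: ⌊$63,084 × 125%/9⌋ = $8,761. Book value $54,323.
Year 4: ⌊$54,323 × 125%/9⌋ = $7,544. Book value $46,779.
Year 5: ⌊$46,779 × 125%/9⌋ = $6,497. Book value $40,282.
Year 6: ⌊$40,282 × 125%/9⌋ = $5,594. Book value $34,688.
Year 7: ⌊$34,688 × 125%/9⌋ = $4,817. Book value $29,871.
Year 8: ⌊$29,871 × 125%/9⌋ = $4,148. Book value $25,723.
Year 9 (final): $25,723 − $9,600 = $16,123. Book value $9,600.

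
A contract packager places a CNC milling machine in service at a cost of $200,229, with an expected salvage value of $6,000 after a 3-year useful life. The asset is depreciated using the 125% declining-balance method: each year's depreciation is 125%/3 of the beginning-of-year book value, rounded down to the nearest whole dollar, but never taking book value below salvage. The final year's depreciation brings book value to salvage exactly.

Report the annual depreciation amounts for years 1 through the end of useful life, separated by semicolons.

Depreciable base = $200,229 − $6,000 = $194,229.
Year 1: ⌊$200,229 × 125%/3⌋ = $83,428. Book value $116,801.
Year 2: ⌊$116,801 × 125%/3⌋ = $48,667. Book value $68,134.
Year 3 (final): $68,134 − $6,000 = $62,134. Book value $6,000.

$83,428; $48,667; $62,134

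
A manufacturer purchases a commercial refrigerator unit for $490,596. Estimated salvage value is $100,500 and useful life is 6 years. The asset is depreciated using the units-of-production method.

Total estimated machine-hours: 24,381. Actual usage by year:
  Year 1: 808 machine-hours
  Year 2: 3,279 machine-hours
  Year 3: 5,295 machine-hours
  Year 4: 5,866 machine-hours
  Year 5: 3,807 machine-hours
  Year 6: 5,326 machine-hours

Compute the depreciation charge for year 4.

$93,856

Depreciable base = $490,596 − $100,500 = $390,096.
Rate = $390,096 / 24,381 machine-hours = $16 per machine-hour.
Year 1: 808 × $16 = $12,928. Book value $477,668.
Year 2: 3,279 × $16 = $52,464. Book value $425,204.
Year 3: 5,295 × $16 = $84,720. Book value $340,484.
Year 4: 5,866 × $16 = $93,856. Book value $246,628.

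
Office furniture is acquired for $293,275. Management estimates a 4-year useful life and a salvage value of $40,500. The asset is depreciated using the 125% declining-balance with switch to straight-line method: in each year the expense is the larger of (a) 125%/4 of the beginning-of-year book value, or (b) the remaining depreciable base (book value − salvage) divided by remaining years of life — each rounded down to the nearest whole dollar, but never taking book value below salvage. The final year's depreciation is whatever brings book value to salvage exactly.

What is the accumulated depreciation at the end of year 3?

Depreciable base = $293,275 − $40,500 = $252,775.
Year 1: DB = ⌊$293,275 × 125%/4⌋ = $91,648; SL = ⌊$252,775/4⌋ = $63,193 → take DB $91,648. Book value $201,627.
Year 2: DB = ⌊$201,627 × 125%/4⌋ = $63,008; SL = ⌊$161,127/3⌋ = $53,709 → take DB $63,008. Book value $138,619.
Year 3: DB = ⌊$138,619 × 125%/4⌋ = $43,318; SL = ⌊$98,119/2⌋ = $49,059 → take SL $49,059. Book value $89,560.
Accumulated through year 3 = $293,275 − $89,560 = $203,715.

$203,715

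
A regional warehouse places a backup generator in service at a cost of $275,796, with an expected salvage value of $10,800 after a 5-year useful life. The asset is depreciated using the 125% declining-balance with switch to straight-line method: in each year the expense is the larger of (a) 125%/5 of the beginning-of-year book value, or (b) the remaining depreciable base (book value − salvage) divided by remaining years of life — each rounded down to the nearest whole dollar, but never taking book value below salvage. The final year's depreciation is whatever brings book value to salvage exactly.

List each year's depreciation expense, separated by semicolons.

Depreciable base = $275,796 − $10,800 = $264,996.
Year 1: DB = ⌊$275,796 × 125%/5⌋ = $68,949; SL = ⌊$264,996/5⌋ = $52,999 → take DB $68,949. Book value $206,847.
Year 2: DB = ⌊$206,847 × 125%/5⌋ = $51,711; SL = ⌊$196,047/4⌋ = $49,011 → take DB $51,711. Book value $155,136.
Year 3: DB = ⌊$155,136 × 125%/5⌋ = $38,784; SL = ⌊$144,336/3⌋ = $48,112 → take SL $48,112. Book value $107,024.
Year 4: DB = ⌊$107,024 × 125%/5⌋ = $26,756; SL = ⌊$96,224/2⌋ = $48,112 → take SL $48,112. Book value $58,912.
Year 5 (final): $58,912 − $10,800 = $48,112. Book value $10,800.

$68,949; $51,711; $48,112; $48,112; $48,112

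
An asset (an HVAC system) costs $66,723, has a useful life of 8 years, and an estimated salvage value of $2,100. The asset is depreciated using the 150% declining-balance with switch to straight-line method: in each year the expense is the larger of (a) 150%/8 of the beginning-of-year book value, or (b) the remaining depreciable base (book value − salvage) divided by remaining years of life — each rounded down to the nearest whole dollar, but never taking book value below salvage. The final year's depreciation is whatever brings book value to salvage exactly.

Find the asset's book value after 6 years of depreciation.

$15,576

Depreciable base = $66,723 − $2,100 = $64,623.
Year 1: DB = ⌊$66,723 × 150%/8⌋ = $12,510; SL = ⌊$64,623/8⌋ = $8,077 → take DB $12,510. Book value $54,213.
Year 2: DB = ⌊$54,213 × 150%/8⌋ = $10,164; SL = ⌊$52,113/7⌋ = $7,444 → take DB $10,164. Book value $44,049.
Year 3: DB = ⌊$44,049 × 150%/8⌋ = $8,259; SL = ⌊$41,949/6⌋ = $6,991 → take DB $8,259. Book value $35,790.
Year 4: DB = ⌊$35,790 × 150%/8⌋ = $6,710; SL = ⌊$33,690/5⌋ = $6,738 → take SL $6,738. Book value $29,052.
Year 5: DB = ⌊$29,052 × 150%/8⌋ = $5,447; SL = ⌊$26,952/4⌋ = $6,738 → take SL $6,738. Book value $22,314.
Year 6: DB = ⌊$22,314 × 150%/8⌋ = $4,183; SL = ⌊$20,214/3⌋ = $6,738 → take SL $6,738. Book value $15,576.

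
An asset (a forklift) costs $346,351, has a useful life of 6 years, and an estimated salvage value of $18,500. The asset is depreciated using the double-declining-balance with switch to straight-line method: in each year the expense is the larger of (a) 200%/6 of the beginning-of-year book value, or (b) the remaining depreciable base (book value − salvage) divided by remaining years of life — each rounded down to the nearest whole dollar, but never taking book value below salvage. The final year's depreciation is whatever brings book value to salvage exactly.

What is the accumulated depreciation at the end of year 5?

Depreciable base = $346,351 − $18,500 = $327,851.
Year 1: DB = ⌊$346,351 × 200%/6⌋ = $115,450; SL = ⌊$327,851/6⌋ = $54,641 → take DB $115,450. Book value $230,901.
Year 2: DB = ⌊$230,901 × 200%/6⌋ = $76,967; SL = ⌊$212,401/5⌋ = $42,480 → take DB $76,967. Book value $153,934.
Year 3: DB = ⌊$153,934 × 200%/6⌋ = $51,311; SL = ⌊$135,434/4⌋ = $33,858 → take DB $51,311. Book value $102,623.
Year 4: DB = ⌊$102,623 × 200%/6⌋ = $34,207; SL = ⌊$84,123/3⌋ = $28,041 → take DB $34,207. Book value $68,416.
Year 5: DB = ⌊$68,416 × 200%/6⌋ = $22,805; SL = ⌊$49,916/2⌋ = $24,958 → take SL $24,958. Book value $43,458.
Accumulated through year 5 = $346,351 − $43,458 = $302,893.

$302,893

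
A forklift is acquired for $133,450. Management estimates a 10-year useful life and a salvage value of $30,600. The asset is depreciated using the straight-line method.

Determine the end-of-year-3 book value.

Depreciable base = $133,450 − $30,600 = $102,850.
Annual expense = $102,850 / 10 = $10,285.
End of year 1: book value $123,165.
End of year 2: book value $112,880.
End of year 3: book value $102,595.

$102,595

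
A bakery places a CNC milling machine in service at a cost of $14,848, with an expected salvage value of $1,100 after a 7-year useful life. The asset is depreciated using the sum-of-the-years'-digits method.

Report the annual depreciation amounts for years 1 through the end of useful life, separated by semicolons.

$3,437; $2,946; $2,455; $1,964; $1,473; $982; $491

Depreciable base = $14,848 − $1,100 = $13,748.
Sum of the years' digits = 7+6+5+4+3+2+1 = 28.
Year 1: $13,748 × 7/28 = $3,437. Book value $11,411.
Year 2: $13,748 × 6/28 = $2,946. Book value $8,465.
Year 3: $13,748 × 5/28 = $2,455. Book value $6,010.
Year 4: $13,748 × 4/28 = $1,964. Book value $4,046.
Year 5: $13,748 × 3/28 = $1,473. Book value $2,573.
Year 6: $13,748 × 2/28 = $982. Book value $1,591.
Year 7: $13,748 × 1/28 = $491. Book value $1,100.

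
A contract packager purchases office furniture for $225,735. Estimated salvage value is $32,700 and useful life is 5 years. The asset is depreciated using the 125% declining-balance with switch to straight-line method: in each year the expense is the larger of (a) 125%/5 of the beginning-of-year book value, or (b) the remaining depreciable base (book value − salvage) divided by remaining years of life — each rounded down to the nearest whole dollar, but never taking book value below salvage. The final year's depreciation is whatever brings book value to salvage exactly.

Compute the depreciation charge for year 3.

$31,744

Depreciable base = $225,735 − $32,700 = $193,035.
Year 1: DB = ⌊$225,735 × 125%/5⌋ = $56,433; SL = ⌊$193,035/5⌋ = $38,607 → take DB $56,433. Book value $169,302.
Year 2: DB = ⌊$169,302 × 125%/5⌋ = $42,325; SL = ⌊$136,602/4⌋ = $34,150 → take DB $42,325. Book value $126,977.
Year 3: DB = ⌊$126,977 × 125%/5⌋ = $31,744; SL = ⌊$94,277/3⌋ = $31,425 → take DB $31,744. Book value $95,233.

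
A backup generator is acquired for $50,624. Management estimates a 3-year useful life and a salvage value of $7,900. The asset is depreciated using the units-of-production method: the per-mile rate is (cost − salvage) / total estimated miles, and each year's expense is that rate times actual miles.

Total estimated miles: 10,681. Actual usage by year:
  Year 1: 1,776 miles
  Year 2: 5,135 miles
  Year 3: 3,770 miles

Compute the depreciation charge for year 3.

Depreciable base = $50,624 − $7,900 = $42,724.
Rate = $42,724 / 10,681 miles = $4 per mile.
Year 1: 1,776 × $4 = $7,104. Book value $43,520.
Year 2: 5,135 × $4 = $20,540. Book value $22,980.
Year 3: 3,770 × $4 = $15,080. Book value $7,900.

$15,080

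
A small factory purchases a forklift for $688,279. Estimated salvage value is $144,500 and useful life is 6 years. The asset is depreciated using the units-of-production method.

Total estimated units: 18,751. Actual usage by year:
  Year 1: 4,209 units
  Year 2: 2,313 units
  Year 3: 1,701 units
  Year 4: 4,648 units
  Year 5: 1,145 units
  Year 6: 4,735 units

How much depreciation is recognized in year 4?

$134,792

Depreciable base = $688,279 − $144,500 = $543,779.
Rate = $543,779 / 18,751 units = $29 per unit.
Year 1: 4,209 × $29 = $122,061. Book value $566,218.
Year 2: 2,313 × $29 = $67,077. Book value $499,141.
Year 3: 1,701 × $29 = $49,329. Book value $449,812.
Year 4: 4,648 × $29 = $134,792. Book value $315,020.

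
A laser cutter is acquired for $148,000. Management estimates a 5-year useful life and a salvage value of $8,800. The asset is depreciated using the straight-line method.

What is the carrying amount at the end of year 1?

$120,160

Depreciable base = $148,000 − $8,800 = $139,200.
Annual expense = $139,200 / 5 = $27,840.
End of year 1: book value $120,160.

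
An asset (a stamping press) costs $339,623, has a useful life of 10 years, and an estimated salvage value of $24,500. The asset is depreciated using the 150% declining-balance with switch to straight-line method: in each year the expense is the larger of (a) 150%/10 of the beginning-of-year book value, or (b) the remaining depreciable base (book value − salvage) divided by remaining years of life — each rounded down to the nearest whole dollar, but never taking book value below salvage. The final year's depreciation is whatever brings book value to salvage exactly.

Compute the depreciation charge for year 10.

Depreciable base = $339,623 − $24,500 = $315,123.
Year 1: DB = ⌊$339,623 × 150%/10⌋ = $50,943; SL = ⌊$315,123/10⌋ = $31,512 → take DB $50,943. Book value $288,680.
Year 2: DB = ⌊$288,680 × 150%/10⌋ = $43,302; SL = ⌊$264,180/9⌋ = $29,353 → take DB $43,302. Book value $245,378.
Year 3: DB = ⌊$245,378 × 150%/10⌋ = $36,806; SL = ⌊$220,878/8⌋ = $27,609 → take DB $36,806. Book value $208,572.
Year 4: DB = ⌊$208,572 × 150%/10⌋ = $31,285; SL = ⌊$184,072/7⌋ = $26,296 → take DB $31,285. Book value $177,287.
Year 5: DB = ⌊$177,287 × 150%/10⌋ = $26,593; SL = ⌊$152,787/6⌋ = $25,464 → take DB $26,593. Book value $150,694.
Year 6: DB = ⌊$150,694 × 150%/10⌋ = $22,604; SL = ⌊$126,194/5⌋ = $25,238 → take SL $25,238. Book value $125,456.
Year 7: DB = ⌊$125,456 × 150%/10⌋ = $18,818; SL = ⌊$100,956/4⌋ = $25,239 → take SL $25,239. Book value $100,217.
Year 8: DB = ⌊$100,217 × 150%/10⌋ = $15,032; SL = ⌊$75,717/3⌋ = $25,239 → take SL $25,239. Book value $74,978.
Year 9: DB = ⌊$74,978 × 150%/10⌋ = $11,246; SL = ⌊$50,478/2⌋ = $25,239 → take SL $25,239. Book value $49,739.
Year 10 (final): $49,739 − $24,500 = $25,239. Book value $24,500.

$25,239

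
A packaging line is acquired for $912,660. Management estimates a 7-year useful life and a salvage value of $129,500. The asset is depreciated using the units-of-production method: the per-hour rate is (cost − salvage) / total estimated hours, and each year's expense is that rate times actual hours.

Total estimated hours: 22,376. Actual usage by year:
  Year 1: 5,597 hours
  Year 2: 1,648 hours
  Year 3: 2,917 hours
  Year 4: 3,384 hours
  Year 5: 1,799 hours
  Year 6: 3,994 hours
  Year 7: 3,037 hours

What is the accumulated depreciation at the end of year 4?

Depreciable base = $912,660 − $129,500 = $783,160.
Rate = $783,160 / 22,376 hours = $35 per hour.
Year 1: 5,597 × $35 = $195,895. Book value $716,765.
Year 2: 1,648 × $35 = $57,680. Book value $659,085.
Year 3: 2,917 × $35 = $102,095. Book value $556,990.
Year 4: 3,384 × $35 = $118,440. Book value $438,550.
Accumulated through year 4 = $912,660 − $438,550 = $474,110.

$474,110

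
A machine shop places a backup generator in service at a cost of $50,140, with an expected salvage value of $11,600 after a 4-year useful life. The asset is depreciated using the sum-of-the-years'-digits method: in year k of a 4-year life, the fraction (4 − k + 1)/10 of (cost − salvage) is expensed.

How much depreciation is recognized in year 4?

$3,854

Depreciable base = $50,140 − $11,600 = $38,540.
Sum of the years' digits = 4+3+2+1 = 10.
Year 1: $38,540 × 4/10 = $15,416. Book value $34,724.
Year 2: $38,540 × 3/10 = $11,562. Book value $23,162.
Year 3: $38,540 × 2/10 = $7,708. Book value $15,454.
Year 4: $38,540 × 1/10 = $3,854. Book value $11,600.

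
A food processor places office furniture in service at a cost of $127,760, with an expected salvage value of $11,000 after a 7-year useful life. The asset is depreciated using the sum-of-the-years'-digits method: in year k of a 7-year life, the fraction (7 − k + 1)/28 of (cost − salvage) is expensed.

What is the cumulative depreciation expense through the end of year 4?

Depreciable base = $127,760 − $11,000 = $116,760.
Sum of the years' digits = 7+6+5+4+3+2+1 = 28.
Year 1: $116,760 × 7/28 = $29,190. Book value $98,570.
Year 2: $116,760 × 6/28 = $25,020. Book value $73,550.
Year 3: $116,760 × 5/28 = $20,850. Book value $52,700.
Year 4: $116,760 × 4/28 = $16,680. Book value $36,020.
Accumulated through year 4 = $127,760 − $36,020 = $91,740.

$91,740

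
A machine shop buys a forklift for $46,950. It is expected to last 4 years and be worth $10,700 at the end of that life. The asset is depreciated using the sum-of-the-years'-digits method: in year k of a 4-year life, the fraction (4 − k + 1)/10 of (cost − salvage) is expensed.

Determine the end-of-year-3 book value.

Depreciable base = $46,950 − $10,700 = $36,250.
Sum of the years' digits = 4+3+2+1 = 10.
Year 1: $36,250 × 4/10 = $14,500. Book value $32,450.
Year 2: $36,250 × 3/10 = $10,875. Book value $21,575.
Year 3: $36,250 × 2/10 = $7,250. Book value $14,325.

$14,325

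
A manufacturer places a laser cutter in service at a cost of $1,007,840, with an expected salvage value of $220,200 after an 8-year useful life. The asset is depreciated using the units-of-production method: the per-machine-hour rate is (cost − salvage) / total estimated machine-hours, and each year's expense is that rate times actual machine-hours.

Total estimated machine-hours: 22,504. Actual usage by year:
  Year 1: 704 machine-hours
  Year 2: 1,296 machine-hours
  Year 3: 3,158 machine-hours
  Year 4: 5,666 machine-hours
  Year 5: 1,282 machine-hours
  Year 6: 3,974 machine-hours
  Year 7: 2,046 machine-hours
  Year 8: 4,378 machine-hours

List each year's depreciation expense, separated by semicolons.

Depreciable base = $1,007,840 − $220,200 = $787,640.
Rate = $787,640 / 22,504 machine-hours = $35 per machine-hour.
Year 1: 704 × $35 = $24,640. Book value $983,200.
Year 2: 1,296 × $35 = $45,360. Book value $937,840.
Year 3: 3,158 × $35 = $110,530. Book value $827,310.
Year 4: 5,666 × $35 = $198,310. Book value $629,000.
Year 5: 1,282 × $35 = $44,870. Book value $584,130.
Year 6: 3,974 × $35 = $139,090. Book value $445,040.
Year 7: 2,046 × $35 = $71,610. Book value $373,430.
Year 8: 4,378 × $35 = $153,230. Book value $220,200.

$24,640; $45,360; $110,530; $198,310; $44,870; $139,090; $71,610; $153,230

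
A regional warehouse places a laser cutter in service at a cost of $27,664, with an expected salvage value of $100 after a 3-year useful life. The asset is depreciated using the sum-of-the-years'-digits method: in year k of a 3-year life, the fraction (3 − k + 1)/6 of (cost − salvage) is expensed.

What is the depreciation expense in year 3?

Depreciable base = $27,664 − $100 = $27,564.
Sum of the years' digits = 3+2+1 = 6.
Year 1: $27,564 × 3/6 = $13,782. Book value $13,882.
Year 2: $27,564 × 2/6 = $9,188. Book value $4,694.
Year 3: $27,564 × 1/6 = $4,594. Book value $100.

$4,594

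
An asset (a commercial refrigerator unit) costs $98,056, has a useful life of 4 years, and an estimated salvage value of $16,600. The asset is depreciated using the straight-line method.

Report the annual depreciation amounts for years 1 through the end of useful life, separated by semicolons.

Depreciable base = $98,056 − $16,600 = $81,456.
Annual expense = $81,456 / 4 = $20,364.
End of year 1: book value $77,692.
End of year 2: book value $57,328.
End of year 3: book value $36,964.
End of year 4: book value $16,600.

$20,364; $20,364; $20,364; $20,364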